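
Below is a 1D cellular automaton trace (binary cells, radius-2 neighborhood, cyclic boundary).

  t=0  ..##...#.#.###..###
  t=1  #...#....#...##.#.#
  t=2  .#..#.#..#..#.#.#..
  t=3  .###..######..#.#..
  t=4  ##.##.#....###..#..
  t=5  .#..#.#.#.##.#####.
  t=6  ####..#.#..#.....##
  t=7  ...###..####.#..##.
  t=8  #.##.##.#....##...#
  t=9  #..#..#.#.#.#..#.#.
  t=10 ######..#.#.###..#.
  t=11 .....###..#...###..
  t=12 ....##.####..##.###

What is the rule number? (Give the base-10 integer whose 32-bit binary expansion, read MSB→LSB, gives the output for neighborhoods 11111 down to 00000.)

322249368

  #####|.  b31=0 t=3,i=8
  ####.|.  b30=0 t=3,i=10
  ###.#|.  b29=0 t=7,i=11
  ###..|#  b28=1 t=0,i=13
  ##.##|.  b27=0 t=4,i=2
  ##.#.|.  b26=0 t=1,i=15
  ##..#|#  b25=1 t=0,i=0
  ##...|#  b24=1 t=0,i=4
  #.###|.  b23=0 t=0,i=11
  #.##.|.  b22=0 t=1,i=18
  #.#.#|#  b21=1 t=0,i=9
  #.#..|#  b20=1 t=2,i=6
  #..##|.  b19=0 t=0,i=1
  #..#.|#  b18=1 t=2,i=3
  #...#|.  b17=0 t=0,i=5
  #....|#  b16=1 t=1,i=6
  .####|.  b15=0 t=3,i=7
  .###.|.  b14=0 t=0,i=12
  .##.#|#  b13=1 t=1,i=14
  .##..|.  b12=0 t=0,i=3
  .#.##|.  b11=0 t=0,i=10
  .#.#.|.  b10=0 t=0,i=8
  .#..#|#  b9=1 t=2,i=2
  .#...|.  b8=0 t=1,i=5
  ..###|#  b7=1 t=0,i=16
  ..##.|.  b6=0 t=0,i=2
  ..#.#|.  b5=0 t=0,i=7
  ..#..|#  b4=1 t=1,i=4
  ...##|#  b3=1 t=1,i=12
  ...#.|.  b2=0 t=0,i=6
  ....#|.  b1=0 t=1,i=7
  .....|.  b0=0 t=6,i=14
  bits 00010011001101010010001010011000 = 322249368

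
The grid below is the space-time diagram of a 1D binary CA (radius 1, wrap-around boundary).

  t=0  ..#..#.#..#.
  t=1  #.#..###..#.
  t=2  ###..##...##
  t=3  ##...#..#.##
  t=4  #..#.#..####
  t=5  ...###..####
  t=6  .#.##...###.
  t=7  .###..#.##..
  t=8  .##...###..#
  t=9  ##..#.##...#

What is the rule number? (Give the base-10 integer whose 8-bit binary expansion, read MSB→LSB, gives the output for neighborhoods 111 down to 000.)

173

  ### -> #   bit 7 = 1  t=1,i=6
  ##. -> .   bit 6 = 0  t=1,i=7
  #.# -> #   bit 5 = 1  t=0,i=6
  #.. -> .   bit 4 = 0  t=0,i=3
  .## -> #   bit 3 = 1  t=1,i=5
  .#. -> #   bit 2 = 1  t=0,i=2
  ..# -> .   bit 1 = 0  t=0,i=1
  ... -> #   bit 0 = 1  t=0,i=0
  bits 10101101 = 173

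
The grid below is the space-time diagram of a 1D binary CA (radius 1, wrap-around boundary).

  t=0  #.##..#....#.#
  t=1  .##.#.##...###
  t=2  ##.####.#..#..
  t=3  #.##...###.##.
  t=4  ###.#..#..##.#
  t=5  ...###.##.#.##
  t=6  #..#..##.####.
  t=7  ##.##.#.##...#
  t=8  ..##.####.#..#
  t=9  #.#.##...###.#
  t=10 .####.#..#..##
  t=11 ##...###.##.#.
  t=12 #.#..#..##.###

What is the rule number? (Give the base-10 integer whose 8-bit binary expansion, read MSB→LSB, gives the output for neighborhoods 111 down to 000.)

  [7] ### => .  t=1,i=12
  [6] ##. => .  t=0,i=0
  [5] #.# => #  t=0,i=1
  [4] #.. => #  t=0,i=4
  [3] .## => #  t=0,i=2
  [2] .#. => #  t=0,i=6
  [1] ..# => .  t=0,i=5
  [0] ... => .  t=0,i=8
  bits 00111100 = 60

60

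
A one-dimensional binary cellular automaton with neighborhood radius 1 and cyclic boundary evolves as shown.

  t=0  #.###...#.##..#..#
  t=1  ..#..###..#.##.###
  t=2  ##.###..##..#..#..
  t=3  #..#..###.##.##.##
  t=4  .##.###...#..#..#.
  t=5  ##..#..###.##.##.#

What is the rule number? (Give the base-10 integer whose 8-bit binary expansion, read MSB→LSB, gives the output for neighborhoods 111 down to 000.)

27

  [7] ### => .  t=0,i=3
  [6] ##. => .  t=0,i=0
  [5] #.# => .  t=0,i=1
  [4] #.. => #  t=0,i=5
  [3] .## => #  t=0,i=2
  [2] .#. => .  t=0,i=8
  [1] ..# => #  t=0,i=7
  [0] ... => #  t=0,i=6
  bits 00011011 = 27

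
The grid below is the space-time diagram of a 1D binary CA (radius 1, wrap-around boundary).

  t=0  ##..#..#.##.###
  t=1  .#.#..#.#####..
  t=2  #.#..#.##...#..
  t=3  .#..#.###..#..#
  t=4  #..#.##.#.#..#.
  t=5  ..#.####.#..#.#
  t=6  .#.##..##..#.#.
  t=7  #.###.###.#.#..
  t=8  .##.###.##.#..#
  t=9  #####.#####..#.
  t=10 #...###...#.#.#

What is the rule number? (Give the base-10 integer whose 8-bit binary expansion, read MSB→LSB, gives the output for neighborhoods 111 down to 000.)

  [7] ### => .  t=0,i=0
  [6] ##. => #  t=0,i=1
  [5] #.# => #  t=0,i=8
  [4] #.. => .  t=0,i=2
  [3] .## => #  t=0,i=9
  [2] .#. => .  t=0,i=4
  [1] ..# => #  t=0,i=3
  [0] ... => .  t=1,i=14
  bits 01101010 = 106

106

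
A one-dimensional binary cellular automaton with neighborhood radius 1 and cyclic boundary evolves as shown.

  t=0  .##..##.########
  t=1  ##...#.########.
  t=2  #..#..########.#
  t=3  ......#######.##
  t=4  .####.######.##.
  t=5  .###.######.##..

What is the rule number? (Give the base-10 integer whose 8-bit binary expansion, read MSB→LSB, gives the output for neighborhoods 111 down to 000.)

169

  [7] ### => #  t=0,i=9
  [6] ##. => .  t=0,i=2
  [5] #.# => #  t=0,i=0
  [4] #.. => .  t=0,i=3
  [3] .## => #  t=0,i=1
  [2] .#. => .  t=1,i=5
  [1] ..# => .  t=0,i=4
  [0] ... => #  t=1,i=3
  bits 10101001 = 169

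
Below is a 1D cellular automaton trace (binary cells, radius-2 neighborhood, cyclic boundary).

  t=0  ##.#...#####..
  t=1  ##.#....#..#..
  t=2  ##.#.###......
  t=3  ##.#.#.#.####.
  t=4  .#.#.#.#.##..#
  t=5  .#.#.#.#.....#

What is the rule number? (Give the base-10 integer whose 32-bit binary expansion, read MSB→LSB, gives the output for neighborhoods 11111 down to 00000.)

414294119

  [31] ##### => .  t=0,i=9
  [30] ####. => .  t=0,i=10
  [29] ###.# => .  t=3,i=12
  [28] ###.. => #  t=0,i=11
  [27] ##.## => #  t=3,i=13
  [26] ##.#. => .  t=0,i=2
  [25] ##..# => .  t=0,i=12
  [24] ##... => .  t=2,i=8
  [23] #.### => #  t=2,i=5
  [22] #.##. => .  t=3,i=0
  [21] #.#.# => #  t=2,i=3
  [20] #.#.. => #  t=0,i=3
  [19] #..## => .  t=0,i=13
  [18] #..#. => .  t=1,i=10
  [17] #...# => .  t=0,i=5
  [16] #.... => #  t=1,i=5
  [15] .#### => #  t=0,i=8
  [14] .###. => .  t=2,i=6
  [13] .##.# => #  t=0,i=1
  [12] .##.. => .  t=4,i=10
  [11] .#.## => .  t=2,i=4
  [10] .#.#. => .  t=3,i=4
  [9] .#..# => .  t=1,i=9
  [8] .#... => .  t=0,i=4
  [7] ..### => .  t=0,i=7
  [6] ..##. => #  t=0,i=0
  [5] ..#.# => #  t=4,i=13
  [4] ..#.. => .  t=1,i=8
  [3] ...## => .  t=0,i=6
  [2] ...#. => #  t=1,i=7
  [1] ....# => #  t=1,i=6
  [0] ..... => #  t=2,i=10
  bits 00011000101100011010000001100111 = 414294119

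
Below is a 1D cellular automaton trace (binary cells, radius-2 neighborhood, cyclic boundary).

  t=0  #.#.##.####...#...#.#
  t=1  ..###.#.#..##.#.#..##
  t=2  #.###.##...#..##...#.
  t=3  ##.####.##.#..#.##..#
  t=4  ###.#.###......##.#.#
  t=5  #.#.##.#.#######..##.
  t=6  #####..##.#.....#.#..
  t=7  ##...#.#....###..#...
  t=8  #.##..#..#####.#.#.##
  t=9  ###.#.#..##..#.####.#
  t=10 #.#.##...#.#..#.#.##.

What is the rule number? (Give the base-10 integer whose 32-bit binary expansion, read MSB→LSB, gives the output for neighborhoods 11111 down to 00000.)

  ##### -> .   bit 31 = 0  t=5,i=11
  ####. -> .   bit 30 = 0  t=0,i=9
  ###.# -> #   bit 29 = 1  t=1,i=4
  ###.. -> .   bit 28 = 0  t=0,i=10
  ##.## -> #   bit 27 = 1  t=0,i=6
  ##.#. -> .   bit 26 = 0  t=0,i=1
  ##..# -> #   bit 25 = 1  t=1,i=0
  ##... -> #   bit 24 = 1  t=0,i=11
  #.### -> .   bit 23 = 0  t=0,i=7
  #.##. -> #   bit 22 = 1  t=0,i=4
  #.#.# -> #   bit 21 = 1  t=0,i=2
  #.#.. -> .   bit 20 = 0  t=1,i=8
  #..## -> .   bit 19 = 0  t=1,i=1
  #..#. -> .   bit 18 = 0  t=3,i=13
  #...# -> #   bit 17 = 1  t=0,i=12
  #.... -> #   bit 16 = 1  t=4,i=10
  .#### -> #   bit 15 = 1  t=0,i=8
  .###. -> #   bit 14 = 1  t=1,i=3
  .##.# -> .   bit 13 = 0  t=0,i=0
  .##.. -> .   bit 12 = 0  t=1,i=20
  .#.## -> #   bit 11 = 1  t=0,i=3
  .#.#. -> #   bit 10 = 1  t=1,i=7
  .#..# -> .   bit 9 = 0  t=1,i=9
  .#... -> .   bit 8 = 0  t=0,i=15
  ..### -> #   bit 7 = 1  t=1,i=2
  ..##. -> #   bit 6 = 1  t=1,i=11
  ..#.# -> .   bit 5 = 0  t=0,i=18
  ..#.. -> #   bit 4 = 1  t=0,i=14
  ...## -> #   bit 3 = 1  t=4,i=14
  ...#. -> .   bit 2 = 0  t=0,i=13
  ....# -> #   bit 1 = 1  t=4,i=13
  ..... -> #   bit 0 = 1  t=4,i=11
  bits 00101011011000111100110011011011 = 727960795

727960795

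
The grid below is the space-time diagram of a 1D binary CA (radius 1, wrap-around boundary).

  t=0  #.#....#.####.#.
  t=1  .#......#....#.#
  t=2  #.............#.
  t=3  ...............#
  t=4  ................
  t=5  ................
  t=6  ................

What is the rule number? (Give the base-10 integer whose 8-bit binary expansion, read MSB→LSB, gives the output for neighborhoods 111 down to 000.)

  nb ###: next=.  (t=0,i=10, bit7=0)
  nb ##.: next=.  (t=0,i=12, bit6=0)
  nb #.#: next=#  (t=0,i=1, bit5=1)
  nb #..: next=.  (t=0,i=3, bit4=0)
  nb .##: next=.  (t=0,i=9, bit3=0)
  nb .#.: next=.  (t=0,i=0, bit2=0)
  nb ..#: next=.  (t=0,i=6, bit1=0)
  nb ...: next=.  (t=0,i=4, bit0=0)
  bits 00100000 = 32

32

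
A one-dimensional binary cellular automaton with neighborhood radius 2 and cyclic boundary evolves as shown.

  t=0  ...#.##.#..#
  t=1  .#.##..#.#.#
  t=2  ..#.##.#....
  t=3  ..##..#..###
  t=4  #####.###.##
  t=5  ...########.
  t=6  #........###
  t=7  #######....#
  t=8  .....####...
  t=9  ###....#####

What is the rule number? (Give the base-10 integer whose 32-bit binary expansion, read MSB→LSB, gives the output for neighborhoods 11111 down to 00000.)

  ##### -> .   bit 31 = 0  t=4,i=0
  ####. -> #   bit 30 = 1  t=4,i=3
  ###.# -> #   bit 29 = 1  t=4,i=4
  ###.. -> #   bit 28 = 1  t=3,i=11
  ##.## -> #   bit 27 = 1  t=4,i=5
  ##.#. -> #   bit 26 = 1  t=0,i=7
  ##..# -> #   bit 25 = 1  t=1,i=5
  ##... -> #   bit 24 = 1  t=5,i=11
  #.### -> #   bit 23 = 1  t=4,i=6
  #.##. -> .   bit 22 = 0  t=0,i=5
  #.#.# -> .   bit 21 = 0  t=1,i=1
  #.#.. -> .   bit 20 = 0  t=0,i=8
  #..## -> #   bit 19 = 1  t=3,i=1
  #..#. -> .   bit 18 = 0  t=0,i=10
  #...# -> #   bit 17 = 1  t=0,i=1
  #.... -> #   bit 16 = 1  t=2,i=9
  .#### -> .   bit 15 = 0  t=4,i=11
  .###. -> #   bit 14 = 1  t=3,i=10
  .##.# -> .   bit 13 = 0  t=0,i=6
  .##.. -> #   bit 12 = 1  t=1,i=4
  .#.## -> #   bit 11 = 1  t=0,i=4
  .#.#. -> .   bit 10 = 0  t=1,i=0
  .#..# -> #   bit 9 = 1  t=0,i=9
  .#... -> .   bit 8 = 0  t=0,i=0
  ..### -> .   bit 7 = 0  t=3,i=9
  ..##. -> #   bit 6 = 1  t=3,i=2
  ..#.# -> #   bit 5 = 1  t=0,i=3
  ..#.. -> #   bit 4 = 1  t=0,i=11
  ...## -> .   bit 3 = 0  t=5,i=2
  ...#. -> .   bit 2 = 0  t=0,i=2
  ....# -> .   bit 1 = 0  t=2,i=0
  ..... -> #   bit 0 = 1  t=2,i=10
  bits 01111111100010110101101001110001 = 2139839089

2139839089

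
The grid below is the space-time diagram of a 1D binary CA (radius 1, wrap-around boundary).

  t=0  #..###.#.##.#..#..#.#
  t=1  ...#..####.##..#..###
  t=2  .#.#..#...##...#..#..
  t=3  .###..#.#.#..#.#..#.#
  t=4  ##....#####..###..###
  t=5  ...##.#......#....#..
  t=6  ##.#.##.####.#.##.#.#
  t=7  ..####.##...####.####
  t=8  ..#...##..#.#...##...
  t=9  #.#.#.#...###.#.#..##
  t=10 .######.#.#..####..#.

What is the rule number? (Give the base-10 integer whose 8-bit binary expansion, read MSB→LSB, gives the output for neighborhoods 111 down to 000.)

45

  [7] ### => .  t=0,i=4
  [6] ##. => .  t=0,i=0
  [5] #.# => #  t=0,i=6
  [4] #.. => .  t=0,i=1
  [3] .## => #  t=0,i=3
  [2] .#. => #  t=0,i=7
  [1] ..# => .  t=0,i=2
  [0] ... => #  t=1,i=1
  bits 00101101 = 45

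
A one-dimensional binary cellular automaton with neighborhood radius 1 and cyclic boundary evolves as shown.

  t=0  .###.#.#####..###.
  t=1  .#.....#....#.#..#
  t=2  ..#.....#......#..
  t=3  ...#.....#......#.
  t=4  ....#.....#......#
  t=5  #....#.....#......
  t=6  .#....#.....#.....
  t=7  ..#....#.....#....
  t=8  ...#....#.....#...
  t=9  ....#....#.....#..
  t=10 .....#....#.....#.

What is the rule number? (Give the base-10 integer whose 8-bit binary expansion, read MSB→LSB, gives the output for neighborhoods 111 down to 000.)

  nb ###: next=.  (t=0,i=2, bit7=0)
  nb ##.: next=.  (t=0,i=3, bit6=0)
  nb #.#: next=.  (t=0,i=4, bit5=0)
  nb #..: next=#  (t=0,i=12, bit4=1)
  nb .##: next=#  (t=0,i=1, bit3=1)
  nb .#.: next=.  (t=0,i=5, bit2=0)
  nb ..#: next=.  (t=0,i=0, bit1=0)
  nb ...: next=.  (t=1,i=3, bit0=0)
  bits 00011000 = 24

24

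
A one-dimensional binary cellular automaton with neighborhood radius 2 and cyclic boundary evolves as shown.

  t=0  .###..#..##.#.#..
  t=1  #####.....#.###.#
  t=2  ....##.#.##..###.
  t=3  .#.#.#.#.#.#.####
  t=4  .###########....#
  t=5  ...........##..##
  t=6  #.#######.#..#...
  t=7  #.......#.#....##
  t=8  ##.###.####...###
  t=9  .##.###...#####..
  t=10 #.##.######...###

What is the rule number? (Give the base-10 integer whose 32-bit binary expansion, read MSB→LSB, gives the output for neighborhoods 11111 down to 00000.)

  #####|.  b31=0 t=1,i=1
  ####.|.  b30=0 t=1,i=3
  ###.#|#  b29=1 t=1,i=14
  ###..|#  b28=1 t=0,i=3
  ##.##|#  b27=1 t=1,i=15
  ##.#.|.  b26=0 t=0,i=11
  ##..#|#  b25=1 t=0,i=4
  ##...|#  b24=1 t=1,i=5
  #.###|.  b23=0 t=1,i=12
  #.##.|#  b22=1 t=2,i=9
  #.#.#|#  b21=1 t=0,i=12
  #.#..|#  b20=1 t=0,i=14
  #..##|.  b19=0 t=0,i=8
  #..#.|.  b18=0 t=0,i=5
  #...#|#  b17=1 t=0,i=16
  #....|.  b16=0 t=1,i=6
  .####|.  b15=0 t=1,i=0
  .###.|#  b14=1 t=0,i=2
  .##.#|#  b13=1 t=0,i=10
  .##..|.  b12=0 t=2,i=10
  .#.##|.  b11=0 t=1,i=11
  .#.#.|#  b10=1 t=0,i=13
  .#..#|.  b9=0 t=0,i=7
  .#...|.  b8=0 t=0,i=15
  ..###|#  b7=1 t=0,i=1
  ..##.|.  b6=0 t=0,i=9
  ..#.#|#  b5=1 t=1,i=10
  ..#..|.  b4=0 t=0,i=6
  ...##|#  b3=1 t=0,i=0
  ...#.|#  b2=1 t=1,i=9
  ....#|.  b1=0 t=1,i=8
  .....|#  b0=1 t=1,i=7
  bits 00111011011100100110010010101101 = 997352621

997352621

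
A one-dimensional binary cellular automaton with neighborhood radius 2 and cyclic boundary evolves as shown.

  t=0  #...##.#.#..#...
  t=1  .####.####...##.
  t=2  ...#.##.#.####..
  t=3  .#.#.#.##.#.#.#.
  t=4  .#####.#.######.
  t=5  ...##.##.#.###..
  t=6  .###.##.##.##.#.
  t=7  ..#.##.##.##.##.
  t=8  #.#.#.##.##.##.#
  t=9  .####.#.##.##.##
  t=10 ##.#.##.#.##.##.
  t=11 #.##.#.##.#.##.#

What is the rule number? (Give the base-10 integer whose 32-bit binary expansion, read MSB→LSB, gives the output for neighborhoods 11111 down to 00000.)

  [31] ##### => #  t=4,i=3
  [30] ####. => #  t=1,i=3
  [29] ###.# => .  t=1,i=4
  [28] ###.. => .  t=1,i=9
  [27] ##.## => #  t=1,i=5
  [26] ##.#. => #  t=0,i=6
  [25] ##..# => .  t=1,i=15
  [24] ##... => #  t=1,i=10
  [23] #.### => #  t=1,i=6
  [22] #.##. => #  t=2,i=5
  [21] #.#.# => #  t=0,i=7
  [20] #.#.. => #  t=0,i=9
  [19] #..## => .  t=1,i=0
  [18] #..#. => .  t=0,i=11
  [17] #...# => #  t=0,i=2
  [16] #.... => .  t=2,i=15
  [15] .#### => .  t=1,i=2
  [14] .###. => #  t=5,i=12
  [13] .##.# => .  t=0,i=5
  [12] .##.. => .  t=1,i=14
  [11] .#.## => .  t=2,i=4
  [10] .#.#. => #  t=0,i=8
  [9] .#..# => .  t=0,i=10
  [8] .#... => #  t=0,i=1
  [7] ..### => .  t=1,i=1
  [6] ..##. => #  t=0,i=4
  [5] ..#.# => #  t=2,i=3
  [4] ..#.. => .  t=0,i=0
  [3] ...## => #  t=0,i=3
  [2] ...#. => .  t=0,i=15
  [1] ....# => #  t=2,i=1
  [0] ..... => .  t=2,i=0
  bits 11001101111100100100010101101010 = 3455206762

3455206762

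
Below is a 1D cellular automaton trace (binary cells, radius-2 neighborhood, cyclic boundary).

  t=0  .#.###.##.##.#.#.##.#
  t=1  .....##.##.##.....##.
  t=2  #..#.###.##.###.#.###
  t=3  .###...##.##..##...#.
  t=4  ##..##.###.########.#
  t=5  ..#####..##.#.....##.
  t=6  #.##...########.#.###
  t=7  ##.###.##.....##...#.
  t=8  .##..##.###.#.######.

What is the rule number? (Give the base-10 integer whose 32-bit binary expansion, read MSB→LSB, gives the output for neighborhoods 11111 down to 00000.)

790606822

  ##### -> .   bit 31 = 0  t=4,i=13
  ####. -> .   bit 30 = 0  t=2,i=20
  ###.# -> #   bit 29 = 1  t=0,i=5
  ###.. -> .   bit 28 = 0  t=2,i=0
  ##.## -> #   bit 27 = 1  t=0,i=6
  ##.#. -> #   bit 26 = 1  t=0,i=12
  ##..# -> #   bit 25 = 1  t=2,i=1
  ##... -> #   bit 24 = 1  t=1,i=13
  #.### -> .   bit 23 = 0  t=0,i=3
  #.##. -> .   bit 22 = 0  t=0,i=7
  #.#.# -> .   bit 21 = 0  t=0,i=1
  #.#.. -> #   bit 20 = 1  t=5,i=12
  #..## -> #   bit 19 = 1  t=3,i=0
  #..#. -> #   bit 18 = 1  t=2,i=2
  #...# -> #   bit 17 = 1  t=3,i=5
  #.... -> #   bit 16 = 1  t=1,i=0
  .#### -> #   bit 15 = 1  t=2,i=19
  .###. -> .   bit 14 = 0  t=0,i=4
  .##.# -> #   bit 13 = 1  t=0,i=8
  .##.. -> #   bit 12 = 1  t=1,i=12
  .#.## -> .   bit 11 = 0  t=0,i=2
  .#.#. -> .   bit 10 = 0  t=0,i=0
  .#..# -> #   bit 9 = 1  t=3,i=20
  .#... -> #   bit 8 = 1  t=5,i=13
  ..### -> #   bit 7 = 1  t=3,i=1
  ..##. -> #   bit 6 = 1  t=1,i=5
  ..#.# -> #   bit 5 = 1  t=2,i=3
  ..#.. -> .   bit 4 = 0  t=3,i=19
  ...## -> .   bit 3 = 0  t=1,i=4
  ...#. -> #   bit 2 = 1  t=3,i=18
  ....# -> #   bit 1 = 1  t=1,i=3
  ..... -> .   bit 0 = 0  t=1,i=1
  bits 00101111000111111011001111100110 = 790606822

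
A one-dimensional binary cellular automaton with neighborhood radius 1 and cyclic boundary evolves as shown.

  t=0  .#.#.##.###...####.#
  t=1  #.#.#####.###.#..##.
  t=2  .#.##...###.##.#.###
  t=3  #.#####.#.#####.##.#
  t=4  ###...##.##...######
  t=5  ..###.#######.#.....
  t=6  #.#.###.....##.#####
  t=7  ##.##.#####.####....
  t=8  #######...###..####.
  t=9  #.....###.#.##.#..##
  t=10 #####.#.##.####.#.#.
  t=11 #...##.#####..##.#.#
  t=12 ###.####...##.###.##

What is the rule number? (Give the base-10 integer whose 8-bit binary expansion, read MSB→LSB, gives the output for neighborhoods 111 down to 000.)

121

  [7] ### => .  t=0,i=9
  [6] ##. => #  t=0,i=6
  [5] #.# => #  t=0,i=0
  [4] #.. => #  t=0,i=11
  [3] .## => #  t=0,i=5
  [2] .#. => .  t=0,i=1
  [1] ..# => .  t=0,i=13
  [0] ... => #  t=0,i=12
  bits 01111001 = 121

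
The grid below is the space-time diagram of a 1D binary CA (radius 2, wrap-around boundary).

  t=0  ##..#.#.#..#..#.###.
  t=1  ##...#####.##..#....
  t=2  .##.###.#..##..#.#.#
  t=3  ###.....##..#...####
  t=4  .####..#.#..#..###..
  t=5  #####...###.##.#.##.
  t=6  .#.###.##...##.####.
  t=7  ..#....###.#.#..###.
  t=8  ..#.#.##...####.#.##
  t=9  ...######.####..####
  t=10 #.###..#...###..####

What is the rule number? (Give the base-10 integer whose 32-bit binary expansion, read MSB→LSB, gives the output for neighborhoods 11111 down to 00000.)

1366408856

  [31] ##### => .  t=1,i=7
  [30] ####. => #  t=1,i=8
  [29] ###.# => .  t=0,i=18
  [28] ###.. => #  t=3,i=2
  [27] ##.## => .  t=0,i=19
  [26] ##.#. => .  t=2,i=7
  [25] ##..# => .  t=0,i=2
  [24] ##... => #  t=1,i=2
  [23] #.### => .  t=0,i=16
  [22] #.##. => #  t=0,i=0
  [21] #.#.# => #  t=0,i=6
  [20] #.#.. => #  t=0,i=8
  [19] #..## => .  t=2,i=10
  [18] #..#. => .  t=0,i=3
  [17] #...# => .  t=1,i=3
  [16] #.... => #  t=1,i=17
  [15] .#### => #  t=1,i=6
  [14] .###. => .  t=0,i=17
  [13] .##.# => #  t=2,i=2
  [12] .##.. => #  t=0,i=1
  [11] .#.## => #  t=0,i=15
  [10] .#.#. => #  t=0,i=5
  [9] .#..# => #  t=0,i=9
  [8] .#... => .  t=1,i=16
  [7] ..### => #  t=1,i=5
  [6] ..##. => .  t=1,i=0
  [5] ..#.# => .  t=0,i=4
  [4] ..#.. => #  t=0,i=11
  [3] ...## => #  t=1,i=4
  [2] ...#. => .  t=7,i=1
  [1] ....# => .  t=1,i=18
  [0] ..... => .  t=3,i=5
  bits 01010001011100011011111010011000 = 1366408856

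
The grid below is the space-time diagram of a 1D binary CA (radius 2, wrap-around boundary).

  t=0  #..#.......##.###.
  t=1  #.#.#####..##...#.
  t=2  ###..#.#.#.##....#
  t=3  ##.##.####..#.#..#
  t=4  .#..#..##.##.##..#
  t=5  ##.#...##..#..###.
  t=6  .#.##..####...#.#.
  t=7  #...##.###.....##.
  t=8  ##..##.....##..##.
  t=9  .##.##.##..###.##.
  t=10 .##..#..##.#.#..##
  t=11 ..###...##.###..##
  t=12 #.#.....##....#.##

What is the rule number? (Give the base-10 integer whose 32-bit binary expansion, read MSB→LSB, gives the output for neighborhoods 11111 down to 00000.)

  #####|.  b31=0 t=1,i=6
  ####.|#  b30=1 t=1,i=7
  ###.#|#  b29=1 t=0,i=16
  ###..|.  b28=0 t=1,i=8
  ##.##|.  b27=0 t=0,i=13
  ##.#.|.  b26=0 t=0,i=17
  ##..#|#  b25=1 t=1,i=9
  ##...|.  b24=0 t=1,i=13
  #.###|.  b23=0 t=0,i=14
  #.##.|.  b22=0 t=2,i=11
  #.#.#|#  b21=1 t=1,i=0
  #.#..|#  b20=1 t=0,i=0
  #..##|.  b19=0 t=1,i=10
  #..#.|#  b18=1 t=0,i=2
  #...#|.  b17=0 t=1,i=14
  #....|#  b16=1 t=0,i=5
  .####|#  b15=1 t=1,i=5
  .###.|.  b14=0 t=0,i=15
  .##.#|#  b13=1 t=0,i=12
  .##..|#  b12=1 t=1,i=12
  .#.##|.  b11=0 t=1,i=3
  .#.#.|#  b10=1 t=1,i=1
  .#..#|.  b9=0 t=0,i=1
  .#...|#  b8=1 t=0,i=4
  ..###|#  b7=1 t=2,i=17
  ..##.|#  b6=1 t=0,i=11
  ..#.#|.  b5=0 t=1,i=16
  ..#..|.  b4=0 t=0,i=3
  ...##|.  b3=0 t=0,i=10
  ...#.|.  b2=0 t=1,i=15
  ....#|.  b1=0 t=0,i=9
  .....|#  b0=1 t=0,i=6
  bits 01100010001101011011010111000001 = 1647687105

1647687105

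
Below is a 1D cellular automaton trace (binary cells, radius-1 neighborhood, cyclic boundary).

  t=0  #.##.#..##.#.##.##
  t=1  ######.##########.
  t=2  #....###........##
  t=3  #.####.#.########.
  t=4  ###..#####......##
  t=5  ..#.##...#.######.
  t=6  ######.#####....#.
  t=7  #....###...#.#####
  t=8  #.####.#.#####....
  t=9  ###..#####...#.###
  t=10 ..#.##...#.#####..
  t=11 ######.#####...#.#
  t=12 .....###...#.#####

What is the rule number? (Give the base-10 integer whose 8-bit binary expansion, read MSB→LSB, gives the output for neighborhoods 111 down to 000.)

111

  [7] ### => .  t=0,i=17
  [6] ##. => #  t=0,i=0
  [5] #.# => #  t=0,i=1
  [4] #.. => .  t=0,i=6
  [3] .## => #  t=0,i=2
  [2] .#. => #  t=0,i=5
  [1] ..# => #  t=0,i=7
  [0] ... => #  t=2,i=2
  bits 01101111 = 111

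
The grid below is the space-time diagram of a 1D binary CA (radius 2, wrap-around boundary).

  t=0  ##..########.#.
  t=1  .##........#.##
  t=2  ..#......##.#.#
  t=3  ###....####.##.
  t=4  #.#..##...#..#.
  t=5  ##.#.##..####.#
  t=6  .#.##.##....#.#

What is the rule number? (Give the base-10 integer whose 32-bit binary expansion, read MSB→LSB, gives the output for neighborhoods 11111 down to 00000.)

849624670

  ##### -> .   bit 31 = 0  t=0,i=6
  ####. -> .   bit 30 = 0  t=0,i=10
  ###.# -> #   bit 29 = 1  t=0,i=11
  ###.. -> #   bit 28 = 1  t=3,i=2
  ##.## -> .   bit 27 = 0  t=1,i=0
  ##.#. -> .   bit 26 = 0  t=0,i=12
  ##..# -> #   bit 25 = 1  t=0,i=2
  ##... -> .   bit 24 = 0  t=1,i=3
  #.### -> #   bit 23 = 1  t=3,i=0
  #.##. -> .   bit 22 = 0  t=0,i=0
  #.#.# -> #   bit 21 = 1  t=0,i=13
  #.#.. -> .   bit 20 = 0  t=2,i=14
  #..## -> .   bit 19 = 0  t=0,i=3
  #..#. -> #   bit 18 = 1  t=2,i=1
  #...# -> .   bit 17 = 0  t=4,i=8
  #.... -> .   bit 16 = 0  t=1,i=4
  .#### -> .   bit 15 = 0  t=0,i=5
  .###. -> .   bit 14 = 0  t=3,i=1
  .##.# -> #   bit 13 = 1  t=1,i=14
  .##.. -> #   bit 12 = 1  t=0,i=1
  .#.## -> #   bit 11 = 1  t=0,i=14
  .#.#. -> #   bit 10 = 1  t=2,i=13
  .#..# -> #   bit 9 = 1  t=2,i=0
  .#... -> .   bit 8 = 0  t=2,i=3
  ..### -> .   bit 7 = 0  t=0,i=4
  ..##. -> #   bit 6 = 1  t=2,i=9
  ..#.# -> .   bit 5 = 0  t=1,i=11
  ..#.. -> #   bit 4 = 1  t=2,i=2
  ...## -> #   bit 3 = 1  t=2,i=8
  ...#. -> #   bit 2 = 1  t=1,i=10
  ....# -> #   bit 1 = 1  t=1,i=9
  ..... -> .   bit 0 = 0  t=1,i=5
  bits 00110010101001000011111001011110 = 849624670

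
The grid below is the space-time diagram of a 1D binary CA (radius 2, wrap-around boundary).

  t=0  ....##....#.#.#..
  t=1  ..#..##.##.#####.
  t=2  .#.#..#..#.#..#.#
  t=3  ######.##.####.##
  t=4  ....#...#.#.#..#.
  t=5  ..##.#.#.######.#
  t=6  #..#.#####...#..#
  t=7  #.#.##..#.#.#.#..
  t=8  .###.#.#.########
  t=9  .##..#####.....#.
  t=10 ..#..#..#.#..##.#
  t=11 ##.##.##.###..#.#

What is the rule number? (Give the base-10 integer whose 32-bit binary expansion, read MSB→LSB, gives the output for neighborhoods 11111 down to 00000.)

  #####|.  b31=0 t=1,i=13
  ####.|#  b30=1 t=1,i=14
  ###.#|.  b29=0 t=3,i=5
  ###..|.  b28=0 t=1,i=15
  ##.##|.  b27=0 t=1,i=7
  ##.#.|.  b26=0 t=5,i=4
  ##..#|.  b25=0 t=6,i=1
  ##...|#  b24=1 t=0,i=6
  #.###|#  b23=1 t=1,i=11
  #.##.|.  b22=0 t=1,i=8
  #.#.#|#  b21=1 t=0,i=12
  #.#..|#  b20=1 t=0,i=14
  #..##|.  b19=0 t=1,i=4
  #..#.|#  b18=1 t=2,i=5
  #...#|.  b17=0 t=1,i=0
  #....|.  b16=0 t=0,i=7
  .####|.  b15=0 t=1,i=12
  .###.|#  b14=1 t=8,i=2
  .##.#|#  b13=1 t=1,i=6
  .##..|#  b12=1 t=0,i=5
  .#.##|#  b11=1 t=5,i=8
  .#.#.|#  b10=1 t=0,i=11
  .#..#|#  b9=1 t=1,i=3
  .#...|#  b8=1 t=0,i=15
  ..###|#  b7=1 t=9,i=5
  ..##.|.  b6=0 t=0,i=4
  ..#.#|.  b5=0 t=0,i=10
  ..#..|.  b4=0 t=1,i=2
  ...##|.  b3=0 t=0,i=3
  ...#.|#  b2=1 t=0,i=9
  ....#|#  b1=1 t=0,i=2
  .....|.  b0=0 t=0,i=0
  bits 01000001101101000111111110000110 = 1102348166

1102348166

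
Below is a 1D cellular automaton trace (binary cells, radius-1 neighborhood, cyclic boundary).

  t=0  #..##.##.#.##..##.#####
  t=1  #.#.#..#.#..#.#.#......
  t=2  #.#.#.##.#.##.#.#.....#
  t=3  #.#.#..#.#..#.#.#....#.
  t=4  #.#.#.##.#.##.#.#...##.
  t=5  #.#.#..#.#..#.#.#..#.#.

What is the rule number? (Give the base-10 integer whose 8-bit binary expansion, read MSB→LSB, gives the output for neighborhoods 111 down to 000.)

  ### -> .   bit 7 = 0  t=0,i=19
  ##. -> #   bit 6 = 1  t=0,i=0
  #.# -> .   bit 5 = 0  t=0,i=5
  #.. -> .   bit 4 = 0  t=0,i=1
  .## -> .   bit 3 = 0  t=0,i=3
  .#. -> #   bit 2 = 1  t=0,i=9
  ..# -> #   bit 1 = 1  t=0,i=2
  ... -> .   bit 0 = 0  t=1,i=18
  bits 01000110 = 70

70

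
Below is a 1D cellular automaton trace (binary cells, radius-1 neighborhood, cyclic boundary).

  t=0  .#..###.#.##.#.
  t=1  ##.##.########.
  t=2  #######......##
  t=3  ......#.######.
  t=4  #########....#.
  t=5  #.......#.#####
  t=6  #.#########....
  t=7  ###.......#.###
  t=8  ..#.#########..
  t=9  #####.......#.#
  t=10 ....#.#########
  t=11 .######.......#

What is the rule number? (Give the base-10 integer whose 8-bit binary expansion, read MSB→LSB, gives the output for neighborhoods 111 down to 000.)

111

  ###|.  b7=0 t=0,i=5
  ##.|#  b6=1 t=0,i=6
  #.#|#  b5=1 t=0,i=7
  #..|.  b4=0 t=0,i=2
  .##|#  b3=1 t=0,i=4
  .#.|#  b2=1 t=0,i=1
  ..#|#  b1=1 t=0,i=0
  ...|#  b0=1 t=2,i=8
  bits 01101111 = 111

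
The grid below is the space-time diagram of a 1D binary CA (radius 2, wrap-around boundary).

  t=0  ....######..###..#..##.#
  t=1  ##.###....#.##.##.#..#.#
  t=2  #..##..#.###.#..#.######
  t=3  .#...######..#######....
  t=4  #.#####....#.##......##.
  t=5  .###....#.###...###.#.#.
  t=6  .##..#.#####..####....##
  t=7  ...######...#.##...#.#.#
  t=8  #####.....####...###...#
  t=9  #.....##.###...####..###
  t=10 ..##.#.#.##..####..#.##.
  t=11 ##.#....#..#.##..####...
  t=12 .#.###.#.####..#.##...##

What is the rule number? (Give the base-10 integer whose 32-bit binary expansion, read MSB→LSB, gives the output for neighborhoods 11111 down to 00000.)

  ##### -> .   bit 31 = 0  t=0,i=6
  ####. -> .   bit 30 = 0  t=0,i=8
  ###.# -> .   bit 29 = 0  t=1,i=1
  ###.. -> .   bit 28 = 0  t=0,i=9
  ##.## -> .   bit 27 = 0  t=1,i=2
  ##.#. -> .   bit 26 = 0  t=0,i=22
  ##..# -> #   bit 25 = 1  t=0,i=10
  ##... -> .   bit 24 = 0  t=1,i=6
  #.### -> #   bit 23 = 1  t=1,i=3
  #.##. -> .   bit 22 = 0  t=1,i=12
  #.#.# -> .   bit 21 = 0  t=4,i=0
  #.#.. -> #   bit 20 = 1  t=0,i=23
  #..## -> .   bit 19 = 0  t=0,i=11
  #..#. -> #   bit 18 = 1  t=0,i=16
  #...# -> #   bit 17 = 1  t=3,i=3
  #.... -> #   bit 16 = 1  t=0,i=1
  .#### -> #   bit 15 = 1  t=0,i=5
  .###. -> #   bit 14 = 1  t=0,i=13
  .##.# -> #   bit 13 = 1  t=0,i=21
  .##.. -> .   bit 12 = 0  t=2,i=4
  .#.## -> #   bit 11 = 1  t=1,i=11
  .#.#. -> .   bit 10 = 0  t=5,i=21
  .#..# -> #   bit 9 = 1  t=0,i=18
  .#... -> #   bit 8 = 1  t=0,i=0
  ..### -> #   bit 7 = 1  t=0,i=4
  ..##. -> .   bit 6 = 0  t=0,i=20
  ..#.# -> #   bit 5 = 1  t=1,i=10
  ..#.. -> .   bit 4 = 0  t=0,i=17
  ...## -> #   bit 3 = 1  t=0,i=3
  ...#. -> #   bit 2 = 1  t=1,i=9
  ....# -> .   bit 1 = 0  t=0,i=2
  ..... -> #   bit 0 = 1  t=3,i=22
  bits 00000010100101111110101110101101 = 43510701

43510701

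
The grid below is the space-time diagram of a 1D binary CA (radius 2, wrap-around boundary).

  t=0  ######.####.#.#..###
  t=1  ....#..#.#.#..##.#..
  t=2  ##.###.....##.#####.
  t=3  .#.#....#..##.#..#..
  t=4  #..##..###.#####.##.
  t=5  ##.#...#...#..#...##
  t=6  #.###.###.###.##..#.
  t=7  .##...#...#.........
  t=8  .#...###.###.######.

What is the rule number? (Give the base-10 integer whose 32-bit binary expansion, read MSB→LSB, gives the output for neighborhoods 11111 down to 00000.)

  ##### -> .   bit 31 = 0  t=0,i=0
  ####. -> #   bit 30 = 1  t=0,i=4
  ###.# -> .   bit 29 = 0  t=0,i=5
  ###.. -> .   bit 28 = 0  t=2,i=5
  ##.## -> .   bit 27 = 0  t=0,i=6
  ##.#. -> #   bit 26 = 1  t=0,i=11
  ##..# -> .   bit 25 = 0  t=4,i=5
  ##... -> .   bit 24 = 0  t=2,i=6
  #.### -> #   bit 23 = 1  t=0,i=7
  #.##. -> .   bit 22 = 0  t=2,i=0
  #.#.# -> .   bit 21 = 0  t=0,i=12
  #.#.. -> #   bit 20 = 1  t=0,i=14
  #..## -> .   bit 19 = 0  t=0,i=16
  #..#. -> .   bit 18 = 0  t=1,i=6
  #...# -> .   bit 17 = 0  t=3,i=19
  #.... -> .   bit 16 = 0  t=1,i=19
  .#### -> .   bit 15 = 0  t=0,i=8
  .###. -> .   bit 14 = 0  t=2,i=4
  .##.# -> #   bit 13 = 1  t=1,i=15
  .##.. -> .   bit 12 = 0  t=4,i=4
  .#.## -> #   bit 11 = 1  t=6,i=1
  .#.#. -> .   bit 10 = 0  t=0,i=13
  .#..# -> #   bit 9 = 1  t=0,i=15
  .#... -> #   bit 8 = 1  t=1,i=18
  ..### -> #   bit 7 = 1  t=0,i=17
  ..##. -> #   bit 6 = 1  t=1,i=14
  ..#.# -> .   bit 5 = 0  t=1,i=7
  ..#.. -> #   bit 4 = 1  t=1,i=4
  ...## -> .   bit 3 = 0  t=2,i=10
  ...#. -> #   bit 2 = 1  t=1,i=3
  ....# -> .   bit 1 = 0  t=1,i=2
  ..... -> #   bit 0 = 1  t=1,i=0
  bits 01000100100100000010101111010101 = 1150299093

1150299093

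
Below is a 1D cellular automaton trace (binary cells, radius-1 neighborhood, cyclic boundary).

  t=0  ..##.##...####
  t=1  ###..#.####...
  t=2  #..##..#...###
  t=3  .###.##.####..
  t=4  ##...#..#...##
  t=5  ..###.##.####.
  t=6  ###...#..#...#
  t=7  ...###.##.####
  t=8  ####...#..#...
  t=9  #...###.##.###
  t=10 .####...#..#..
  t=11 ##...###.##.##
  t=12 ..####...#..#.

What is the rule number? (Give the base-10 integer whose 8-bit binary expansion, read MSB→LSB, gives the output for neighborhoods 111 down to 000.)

  ### -> .   bit 7 = 0  t=0,i=11
  ##. -> .   bit 6 = 0  t=0,i=3
  #.# -> .   bit 5 = 0  t=0,i=4
  #.. -> #   bit 4 = 1  t=0,i=0
  .## -> #   bit 3 = 1  t=0,i=2
  .#. -> .   bit 2 = 0  t=1,i=5
  ..# -> #   bit 1 = 1  t=0,i=1
  ... -> #   bit 0 = 1  t=0,i=8
  bits 00011011 = 27

27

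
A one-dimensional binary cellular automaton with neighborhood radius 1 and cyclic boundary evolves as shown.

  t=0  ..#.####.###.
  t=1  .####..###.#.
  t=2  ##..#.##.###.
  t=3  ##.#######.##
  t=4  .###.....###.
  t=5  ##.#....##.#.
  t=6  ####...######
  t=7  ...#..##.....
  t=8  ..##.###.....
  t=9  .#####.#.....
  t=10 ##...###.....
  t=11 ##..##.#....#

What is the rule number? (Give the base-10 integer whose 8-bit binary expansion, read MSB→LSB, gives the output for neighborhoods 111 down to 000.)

  [7] ### => .  t=0,i=5
  [6] ##. => #  t=0,i=7
  [5] #.# => #  t=0,i=3
  [4] #.. => .  t=0,i=12
  [3] .## => #  t=0,i=4
  [2] .#. => #  t=0,i=2
  [1] ..# => #  t=0,i=1
  [0] ... => .  t=0,i=0
  bits 01101110 = 110

110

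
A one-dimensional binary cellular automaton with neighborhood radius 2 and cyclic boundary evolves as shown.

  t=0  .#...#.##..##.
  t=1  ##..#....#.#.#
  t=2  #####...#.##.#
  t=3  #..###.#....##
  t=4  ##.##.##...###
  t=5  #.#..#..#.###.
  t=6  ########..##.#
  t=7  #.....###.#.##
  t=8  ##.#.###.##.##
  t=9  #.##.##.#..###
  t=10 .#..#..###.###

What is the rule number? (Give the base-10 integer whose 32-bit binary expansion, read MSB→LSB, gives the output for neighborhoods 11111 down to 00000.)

1605682909

  ##### -> .   bit 31 = 0  t=2,i=1
  ####. -> #   bit 30 = 1  t=2,i=3
  ###.# -> .   bit 29 = 0  t=3,i=5
  ###.. -> #   bit 28 = 1  t=1,i=1
  ##.## -> #   bit 27 = 1  t=2,i=12
  ##.#. -> #   bit 26 = 1  t=3,i=6
  ##..# -> #   bit 25 = 1  t=0,i=9
  ##... -> #   bit 24 = 1  t=2,i=5
  #.### -> #   bit 23 = 1  t=1,i=13
  #.##. -> .   bit 22 = 0  t=0,i=7
  #.#.# -> #   bit 21 = 1  t=1,i=11
  #.#.. -> #   bit 20 = 1  t=3,i=7
  #..## -> .   bit 19 = 0  t=0,i=10
  #..#. -> #   bit 18 = 1  t=0,i=0
  #...# -> .   bit 17 = 0  t=0,i=3
  #.... -> .   bit 16 = 0  t=1,i=6
  .#### -> #   bit 15 = 1  t=2,i=0
  .###. -> #   bit 14 = 1  t=1,i=0
  .##.# -> .   bit 13 = 0  t=2,i=11
  .##.. -> .   bit 12 = 0  t=0,i=8
  .#.## -> .   bit 11 = 0  t=0,i=6
  .#.#. -> #   bit 10 = 1  t=1,i=10
  .#..# -> #   bit 9 = 1  t=5,i=3
  .#... -> .   bit 8 = 0  t=0,i=2
  ..### -> #   bit 7 = 1  t=3,i=3
  ..##. -> #   bit 6 = 1  t=0,i=11
  ..#.# -> .   bit 5 = 0  t=0,i=5
  ..#.. -> #   bit 4 = 1  t=0,i=1
  ...## -> #   bit 3 = 1  t=3,i=11
  ...#. -> #   bit 2 = 1  t=0,i=4
  ....# -> .   bit 1 = 0  t=1,i=7
  ..... -> #   bit 0 = 1  t=7,i=3
  bits 01011111101101001100011011011101 = 1605682909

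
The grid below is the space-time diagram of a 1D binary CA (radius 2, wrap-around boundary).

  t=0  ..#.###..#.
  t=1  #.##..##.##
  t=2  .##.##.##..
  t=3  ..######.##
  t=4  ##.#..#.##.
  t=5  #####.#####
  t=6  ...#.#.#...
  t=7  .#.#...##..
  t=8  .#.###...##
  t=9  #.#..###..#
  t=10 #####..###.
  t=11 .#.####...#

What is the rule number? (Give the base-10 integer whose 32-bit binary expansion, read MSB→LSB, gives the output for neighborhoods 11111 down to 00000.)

1599777586

  [31] ##### => .  t=3,i=4
  [30] ####. => #  t=3,i=6
  [29] ###.# => .  t=1,i=0
  [28] ###.. => #  t=0,i=6
  [27] ##.## => #  t=1,i=1
  [26] ##.#. => #  t=4,i=2
  [25] ##..# => #  t=0,i=7
  [24] ##... => #  t=2,i=9
  [23] #.### => .  t=0,i=4
  [22] #.##. => #  t=1,i=2
  [21] #.#.# => .  t=6,i=5
  [20] #.#.. => #  t=4,i=3
  [19] #..## => #  t=1,i=5
  [18] #..#. => .  t=0,i=8
  [17] #...# => #  t=0,i=0
  [16] #.... => .  t=6,i=9
  [15] .#### => #  t=3,i=3
  [14] .###. => .  t=0,i=5
  [13] .##.# => #  t=1,i=7
  [12] .##.. => .  t=1,i=3
  [11] .#.## => #  t=0,i=3
  [10] .#.#. => .  t=6,i=4
  [9] .#..# => #  t=4,i=4
  [8] .#... => #  t=0,i=10
  [7] ..### => .  t=3,i=2
  [6] ..##. => .  t=1,i=6
  [5] ..#.# => #  t=0,i=2
  [4] ..#.. => #  t=0,i=9
  [3] ...## => .  t=2,i=0
  [2] ...#. => .  t=0,i=1
  [1] ....# => #  t=6,i=1
  [0] ..... => .  t=6,i=0
  bits 01011111010110101010101100110010 = 1599777586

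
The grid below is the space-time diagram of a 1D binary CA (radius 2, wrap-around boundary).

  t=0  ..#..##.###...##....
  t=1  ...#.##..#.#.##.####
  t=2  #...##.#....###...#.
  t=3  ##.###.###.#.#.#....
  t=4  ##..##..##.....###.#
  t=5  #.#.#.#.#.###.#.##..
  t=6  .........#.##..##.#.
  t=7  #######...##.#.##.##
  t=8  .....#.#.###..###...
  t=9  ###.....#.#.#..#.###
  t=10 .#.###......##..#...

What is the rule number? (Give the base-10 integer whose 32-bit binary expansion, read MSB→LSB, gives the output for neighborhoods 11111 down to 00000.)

  ##### -> .   bit 31 = 0  t=7,i=0
  ####. -> #   bit 30 = 1  t=1,i=18
  ###.# -> #   bit 29 = 1  t=3,i=5
  ###.. -> .   bit 28 = 0  t=0,i=10
  ##.## -> .   bit 27 = 0  t=0,i=7
  ##.#. -> .   bit 26 = 0  t=2,i=6
  ##..# -> #   bit 25 = 1  t=1,i=7
  ##... -> #   bit 24 = 1  t=0,i=11
  #.### -> .   bit 23 = 0  t=0,i=8
  #.##. -> #   bit 22 = 1  t=1,i=5
  #.#.# -> .   bit 21 = 0  t=1,i=11
  #.#.. -> #   bit 20 = 1  t=2,i=0
  #..## -> .   bit 19 = 0  t=0,i=4
  #..#. -> .   bit 18 = 0  t=1,i=8
  #...# -> .   bit 17 = 0  t=0,i=12
  #.... -> #   bit 16 = 1  t=0,i=17
  .#### -> .   bit 15 = 0  t=1,i=17
  .###. -> #   bit 14 = 1  t=0,i=9
  .##.# -> #   bit 13 = 1  t=0,i=6
  .##.. -> .   bit 12 = 0  t=0,i=15
  .#.## -> #   bit 11 = 1  t=1,i=4
  .#.#. -> .   bit 10 = 0  t=1,i=10
  .#..# -> #   bit 9 = 1  t=0,i=3
  .#... -> #   bit 8 = 1  t=2,i=1
  ..### -> .   bit 7 = 0  t=2,i=12
  ..##. -> #   bit 6 = 1  t=0,i=5
  ..#.# -> .   bit 5 = 0  t=1,i=3
  ..#.. -> .   bit 4 = 0  t=0,i=2
  ...## -> #   bit 3 = 1  t=0,i=13
  ...#. -> .   bit 2 = 0  t=0,i=1
  ....# -> .   bit 1 = 0  t=0,i=0
  ..... -> #   bit 0 = 1  t=0,i=18
  bits 01100011010100010110101101001001 = 1666280265

1666280265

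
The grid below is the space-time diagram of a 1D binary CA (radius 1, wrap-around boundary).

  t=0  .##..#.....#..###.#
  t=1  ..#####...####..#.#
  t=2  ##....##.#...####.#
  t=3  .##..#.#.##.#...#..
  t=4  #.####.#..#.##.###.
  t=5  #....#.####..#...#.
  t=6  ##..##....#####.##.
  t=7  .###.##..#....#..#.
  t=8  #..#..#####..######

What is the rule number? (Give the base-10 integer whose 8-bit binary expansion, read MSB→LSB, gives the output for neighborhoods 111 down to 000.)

86

  ###|.  b7=0 t=0,i=15
  ##.|#  b6=1 t=0,i=2
  #.#|.  b5=0 t=0,i=0
  #..|#  b4=1 t=0,i=3
  .##|.  b3=0 t=0,i=1
  .#.|#  b2=1 t=0,i=5
  ..#|#  b1=1 t=0,i=4
  ...|.  b0=0 t=0,i=7
  bits 01010110 = 86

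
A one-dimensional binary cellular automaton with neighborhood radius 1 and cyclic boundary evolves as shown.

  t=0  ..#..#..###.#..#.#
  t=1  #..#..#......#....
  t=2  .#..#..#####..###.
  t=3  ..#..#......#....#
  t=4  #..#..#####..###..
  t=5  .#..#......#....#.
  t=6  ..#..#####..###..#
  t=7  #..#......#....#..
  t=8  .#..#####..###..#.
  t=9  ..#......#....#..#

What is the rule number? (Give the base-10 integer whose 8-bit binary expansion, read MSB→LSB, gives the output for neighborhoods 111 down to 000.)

17

  ### -> .   bit 7 = 0  t=0,i=9
  ##. -> .   bit 6 = 0  t=0,i=10
  #.# -> .   bit 5 = 0  t=0,i=11
  #.. -> #   bit 4 = 1  t=0,i=0
  .## -> .   bit 3 = 0  t=0,i=8
  .#. -> .   bit 2 = 0  t=0,i=2
  ..# -> .   bit 1 = 0  t=0,i=1
  ... -> #   bit 0 = 1  t=1,i=8
  bits 00010001 = 17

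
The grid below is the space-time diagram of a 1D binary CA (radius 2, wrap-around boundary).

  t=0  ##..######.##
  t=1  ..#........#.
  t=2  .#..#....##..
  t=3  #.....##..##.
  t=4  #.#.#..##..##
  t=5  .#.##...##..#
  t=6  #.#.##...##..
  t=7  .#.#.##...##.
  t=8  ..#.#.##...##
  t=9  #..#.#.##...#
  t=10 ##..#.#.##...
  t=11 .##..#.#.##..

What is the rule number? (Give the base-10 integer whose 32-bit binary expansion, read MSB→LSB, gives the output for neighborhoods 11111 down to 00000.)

  [31] ##### => .  t=0,i=6
  [30] ####. => .  t=0,i=0
  [29] ###.# => .  t=0,i=9
  [28] ###.. => .  t=0,i=1
  [27] ##.## => .  t=0,i=10
  [26] ##.#. => #  t=3,i=12
  [25] ##..# => #  t=0,i=2
  [24] ##... => #  t=2,i=11
  [23] #.### => #  t=0,i=11
  [22] #.##. => .  t=5,i=3
  [21] #.#.# => .  t=4,i=2
  [20] #.#.. => #  t=3,i=0
  [19] #..## => .  t=0,i=3
  [18] #..#. => .  t=2,i=3
  [17] #...# => .  t=1,i=0
  [16] #.... => #  t=1,i=4
  [15] .#### => .  t=0,i=5
  [14] .###. => #  t=4,i=12
  [13] .##.# => #  t=3,i=11
  [12] .##.. => #  t=2,i=10
  [11] .#.## => #  t=5,i=2
  [10] .#.#. => #  t=4,i=3
  [9] .#..# => .  t=2,i=2
  [8] .#... => .  t=1,i=3
  [7] ..### => .  t=0,i=4
  [6] ..##. => .  t=2,i=9
  [5] ..#.# => .  t=5,i=12
  [4] ..#.. => .  t=1,i=2
  [3] ...## => .  t=2,i=8
  [2] ...#. => #  t=1,i=1
  [1] ....# => #  t=1,i=9
  [0] ..... => .  t=1,i=5
  bits 00000111100100010111110000000110 = 126974982

126974982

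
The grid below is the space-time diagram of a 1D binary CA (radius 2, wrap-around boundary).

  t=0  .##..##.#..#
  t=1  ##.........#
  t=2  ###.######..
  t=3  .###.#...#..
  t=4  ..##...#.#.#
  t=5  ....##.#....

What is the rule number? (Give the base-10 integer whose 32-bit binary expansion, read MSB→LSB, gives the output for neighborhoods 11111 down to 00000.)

  ##### -> .   bit 31 = 0  t=2,i=6
  ####. -> .   bit 30 = 0  t=2,i=8
  ###.# -> #   bit 29 = 1  t=2,i=2
  ###.. -> #   bit 28 = 1  t=1,i=1
  ##.## -> #   bit 27 = 1  t=2,i=3
  ##.#. -> .   bit 26 = 0  t=0,i=7
  ##..# -> .   bit 25 = 0  t=0,i=3
  ##... -> #   bit 24 = 1  t=1,i=2
  #.### -> .   bit 23 = 0  t=2,i=4
  #.##. -> #   bit 22 = 1  t=0,i=1
  #.#.# -> .   bit 21 = 0  t=4,i=9
  #.#.. -> .   bit 20 = 0  t=0,i=8
  #..## -> .   bit 19 = 0  t=0,i=4
  #..#. -> .   bit 18 = 0  t=0,i=10
  #...# -> #   bit 17 = 1  t=3,i=7
  #.... -> .   bit 16 = 0  t=1,i=3
  .#### -> #   bit 15 = 1  t=2,i=5
  .###. -> #   bit 14 = 1  t=1,i=0
  .##.# -> .   bit 13 = 0  t=0,i=6
  .##.. -> .   bit 12 = 0  t=0,i=2
  .#.## -> #   bit 11 = 1  t=0,i=0
  .#.#. -> .   bit 10 = 0  t=4,i=8
  .#..# -> .   bit 9 = 0  t=0,i=9
  .#... -> .   bit 8 = 0  t=3,i=6
  ..### -> .   bit 7 = 0  t=1,i=11
  ..##. -> .   bit 6 = 0  t=0,i=5
  ..#.# -> #   bit 5 = 1  t=0,i=11
  ..#.. -> #   bit 4 = 1  t=3,i=9
  ...## -> .   bit 3 = 0  t=1,i=10
  ...#. -> .   bit 2 = 0  t=3,i=8
  ....# -> #   bit 1 = 1  t=1,i=9
  ..... -> #   bit 0 = 1  t=1,i=4
  bits 00111001010000101100100000110011 = 960677939

960677939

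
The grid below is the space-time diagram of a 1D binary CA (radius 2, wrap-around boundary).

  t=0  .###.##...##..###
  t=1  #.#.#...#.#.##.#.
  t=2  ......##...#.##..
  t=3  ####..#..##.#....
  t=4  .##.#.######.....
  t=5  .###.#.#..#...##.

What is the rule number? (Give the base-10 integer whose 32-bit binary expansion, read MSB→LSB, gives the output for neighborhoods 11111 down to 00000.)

  #####|.  b31=0 t=4,i=8
  ####.|#  b30=1 t=3,i=2
  ###.#|.  b29=0 t=0,i=3
  ###..|.  b28=0 t=3,i=3
  ##.##|#  b27=1 t=0,i=0
  ##.#.|#  b26=1 t=1,i=14
  ##..#|#  b25=1 t=0,i=12
  ##...|.  b24=0 t=0,i=7
  #.###|.  b23=0 t=0,i=1
  #.##.|.  b22=0 t=0,i=5
  #.#.#|.  b21=0 t=1,i=0
  #.#..|.  b20=0 t=1,i=4
  #..##|#  b19=1 t=0,i=13
  #..#.|.  b18=0 t=3,i=5
  #...#|#  b17=1 t=0,i=8
  #....|.  b16=0 t=2,i=16
  .####|#  b15=1 t=3,i=1
  .###.|#  b14=1 t=0,i=2
  .##.#|#  b13=1 t=1,i=13
  .##..|.  b12=0 t=0,i=6
  .#.##|#  b11=1 t=1,i=11
  .#.#.|.  b10=0 t=1,i=1
  .#..#|#  b9=1 t=3,i=7
  .#...|.  b8=0 t=1,i=5
  ..###|.  b7=0 t=0,i=14
  ..##.|#  b6=1 t=0,i=10
  ..#.#|.  b5=0 t=1,i=8
  ..#..|#  b4=1 t=3,i=6
  ...##|.  b3=0 t=0,i=9
  ...#.|#  b2=1 t=1,i=7
  ....#|.  b1=0 t=2,i=4
  .....|#  b0=1 t=2,i=0
  bits 01001110000010101110101001010101 = 1309338197

1309338197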